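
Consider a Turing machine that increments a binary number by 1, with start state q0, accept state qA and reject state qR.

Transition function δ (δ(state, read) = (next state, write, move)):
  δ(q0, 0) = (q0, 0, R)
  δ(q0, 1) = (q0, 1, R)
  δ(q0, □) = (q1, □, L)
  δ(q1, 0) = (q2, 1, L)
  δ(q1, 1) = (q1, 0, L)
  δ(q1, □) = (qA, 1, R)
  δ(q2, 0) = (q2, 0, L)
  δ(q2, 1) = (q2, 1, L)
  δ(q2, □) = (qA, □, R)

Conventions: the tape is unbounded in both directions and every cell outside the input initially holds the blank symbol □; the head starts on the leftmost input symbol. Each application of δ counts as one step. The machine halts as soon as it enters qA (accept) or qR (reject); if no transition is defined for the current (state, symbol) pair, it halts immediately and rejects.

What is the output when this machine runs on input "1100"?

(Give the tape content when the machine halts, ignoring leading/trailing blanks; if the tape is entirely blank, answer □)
Step 0: [q0]1100 (head at position 0)
Step 1: δ(q0, 1) = (q0, 1, R)  ⊢  1[q0]100 (head at position 1)
Step 2: δ(q0, 1) = (q0, 1, R)  ⊢  11[q0]00 (head at position 2)
Step 3: δ(q0, 0) = (q0, 0, R)  ⊢  110[q0]0 (head at position 3)
Step 4: δ(q0, 0) = (q0, 0, R)  ⊢  1100[q0]□ (head at position 4)
Step 5: δ(q0, □) = (q1, □, L)  ⊢  110[q1]0□ (head at position 3)
Step 6: δ(q1, 0) = (q2, 1, L)  ⊢  11[q2]01□ (head at position 2)
Step 7: δ(q2, 0) = (q2, 0, L)  ⊢  1[q2]101□ (head at position 1)
Step 8: δ(q2, 1) = (q2, 1, L)  ⊢  [q2]1101□ (head at position 0)
Step 9: δ(q2, 1) = (q2, 1, L)  ⊢  [q2]□1101□ (head at position -1)
Step 10: δ(q2, □) = (qA, □, R)  ⊢  □[qA]1101□ (head at position 0)
The machine is in qA, so it halts and accepts.
Tape content when halted (ignoring surrounding blanks): 1101

Final answer: Output: 1101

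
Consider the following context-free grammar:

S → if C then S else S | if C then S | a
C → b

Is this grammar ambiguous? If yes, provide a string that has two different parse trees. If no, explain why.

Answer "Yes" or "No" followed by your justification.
The 'dangling else' can attach to either if. Two leftmost derivations of  if b then if b then a else a:
  (1) S ⇒ if C then S else S ⇒ if b then S else S ⇒ if b then if C then S else S ⇒ if b then if b then S else S ⇒ if b then if b then a else S ⇒ if b then if b then a else a   (else belongs to the outer if)
  (2) S ⇒ if C then S ⇒ if b then S ⇒ if b then if C then S else S ⇒ if b then if b then S else S ⇒ if b then if b then a else S ⇒ if b then if b then a else a   (else belongs to the inner if)
Two distinct parse trees for the same string, so the grammar is ambiguous.

Final answer: Yes - the string 'if b then if b then a else a' has two distinct leftmost derivations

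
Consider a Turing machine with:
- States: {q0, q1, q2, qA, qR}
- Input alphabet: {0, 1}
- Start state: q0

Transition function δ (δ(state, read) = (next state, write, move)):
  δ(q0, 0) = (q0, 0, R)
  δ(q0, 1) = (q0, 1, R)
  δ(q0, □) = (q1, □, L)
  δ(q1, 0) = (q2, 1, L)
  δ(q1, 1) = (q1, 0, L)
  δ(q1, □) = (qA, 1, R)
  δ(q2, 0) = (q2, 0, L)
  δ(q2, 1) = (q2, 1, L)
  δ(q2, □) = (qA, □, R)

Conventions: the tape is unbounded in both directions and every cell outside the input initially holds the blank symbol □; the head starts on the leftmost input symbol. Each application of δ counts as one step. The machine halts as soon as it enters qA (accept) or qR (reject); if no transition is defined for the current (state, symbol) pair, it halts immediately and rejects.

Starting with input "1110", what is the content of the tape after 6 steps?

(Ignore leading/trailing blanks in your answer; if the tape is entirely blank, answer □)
Step 0: [q0]1110 (head at position 0)
Step 1: δ(q0, 1) = (q0, 1, R)  ⊢  1[q0]110 (head at position 1)
Step 2: δ(q0, 1) = (q0, 1, R)  ⊢  11[q0]10 (head at position 2)
Step 3: δ(q0, 1) = (q0, 1, R)  ⊢  111[q0]0 (head at position 3)
Step 4: δ(q0, 0) = (q0, 0, R)  ⊢  1110[q0]□ (head at position 4)
Step 5: δ(q0, □) = (q1, □, L)  ⊢  111[q1]0□ (head at position 3)
Step 6: δ(q1, 0) = (q2, 1, L)  ⊢  11[q2]11□ (head at position 2)
Tape after 6 steps (ignoring surrounding blanks): 1111

Final answer: Tape: 1111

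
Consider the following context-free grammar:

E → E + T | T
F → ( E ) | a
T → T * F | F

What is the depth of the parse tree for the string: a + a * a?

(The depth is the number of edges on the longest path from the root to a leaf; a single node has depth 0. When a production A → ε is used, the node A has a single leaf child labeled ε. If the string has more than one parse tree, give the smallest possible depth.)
The grammar is unambiguous; the parse tree of a + a * a is:
E → E + T at the root (depth 0).
  Left E (depth 1) → T (2) → F (3) → a (4).
  Right T (depth 1) → T * F; that T (2) → F (3) → a (4); F (2) → a (3).
The longest root-to-leaf paths have 4 edges.
Depth = 4.

Final answer: 4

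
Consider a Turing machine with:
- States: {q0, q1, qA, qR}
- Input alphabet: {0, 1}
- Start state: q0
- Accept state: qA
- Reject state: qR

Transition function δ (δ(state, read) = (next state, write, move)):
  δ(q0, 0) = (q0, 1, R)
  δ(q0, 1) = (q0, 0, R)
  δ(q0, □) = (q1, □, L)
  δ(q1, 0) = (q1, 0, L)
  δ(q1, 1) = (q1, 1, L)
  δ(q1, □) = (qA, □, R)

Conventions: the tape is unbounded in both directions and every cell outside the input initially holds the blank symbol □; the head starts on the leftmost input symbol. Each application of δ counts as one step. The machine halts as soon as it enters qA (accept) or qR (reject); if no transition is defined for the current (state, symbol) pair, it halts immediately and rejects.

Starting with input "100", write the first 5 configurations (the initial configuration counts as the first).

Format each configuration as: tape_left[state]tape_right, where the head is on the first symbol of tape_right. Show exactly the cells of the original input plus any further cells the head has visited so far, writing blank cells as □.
Step 0: [q0]100 (head at position 0)
Step 1: δ(q0, 1) = (q0, 0, R)  ⊢  0[q0]00 (head at position 1)
Step 2: δ(q0, 0) = (q0, 1, R)  ⊢  01[q0]0 (head at position 2)
Step 3: δ(q0, 0) = (q0, 1, R)  ⊢  011[q0]□ (head at position 3)
Step 4: δ(q0, □) = (q1, □, L)  ⊢  01[q1]1□ (head at position 2)

Final answer: [q0]100 ⊢ 0[q0]00 ⊢ 01[q0]0 ⊢ 011[q0]□ ⊢ 01[q1]1□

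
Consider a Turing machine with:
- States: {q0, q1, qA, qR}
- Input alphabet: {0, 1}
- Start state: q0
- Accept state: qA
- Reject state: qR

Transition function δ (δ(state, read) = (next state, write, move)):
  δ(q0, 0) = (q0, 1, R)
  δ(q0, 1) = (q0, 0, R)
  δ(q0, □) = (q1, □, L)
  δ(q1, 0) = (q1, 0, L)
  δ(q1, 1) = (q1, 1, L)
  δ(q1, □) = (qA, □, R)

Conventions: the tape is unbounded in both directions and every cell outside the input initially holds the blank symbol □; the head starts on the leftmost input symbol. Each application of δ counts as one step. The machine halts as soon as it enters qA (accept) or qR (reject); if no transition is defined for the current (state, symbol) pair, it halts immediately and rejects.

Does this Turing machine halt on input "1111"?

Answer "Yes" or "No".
Step 0: [q0]1111 (head at position 0)
Step 1: δ(q0, 1) = (q0, 0, R)  ⊢  0[q0]111 (head at position 1)
Step 2: δ(q0, 1) = (q0, 0, R)  ⊢  00[q0]11 (head at position 2)
Step 3: δ(q0, 1) = (q0, 0, R)  ⊢  000[q0]1 (head at position 3)
Step 4: δ(q0, 1) = (q0, 0, R)  ⊢  0000[q0]□ (head at position 4)
Step 5: δ(q0, □) = (q1, □, L)  ⊢  000[q1]0□ (head at position 3)
Step 6: δ(q1, 0) = (q1, 0, L)  ⊢  00[q1]00□ (head at position 2)
Step 7: δ(q1, 0) = (q1, 0, L)  ⊢  0[q1]000□ (head at position 1)
Step 8: δ(q1, 0) = (q1, 0, L)  ⊢  [q1]0000□ (head at position 0)
Step 9: δ(q1, 0) = (q1, 0, L)  ⊢  [q1]□0000□ (head at position -1)
Step 10: δ(q1, □) = (qA, □, R)  ⊢  □[qA]0000□ (head at position 0)
The machine is in qA, so it halts and accepts.
It halts after 10 steps.

Final answer: Yes - halts after 10 steps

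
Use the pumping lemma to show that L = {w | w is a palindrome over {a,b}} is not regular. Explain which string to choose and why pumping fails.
Language: L = {w | w is a palindrome over {a,b}} (strings that read the same forwards and backwards)
Step 1: Assume for contradiction that L is regular, with pumping length p.
Step 2: Choose s = a^p b a^p. Then s ∈ L (it reads the same forwards and backwards) and |s| ≥ p.
Step 3: Consider any decomposition s = xyz with |xy| ≤ p and |y| > 0. Since |xy| ≤ p and the first p symbols of s are all a's, y = a^k for some k with 1 ≤ k ≤ p.
Step 4: Pumping up (i = 2): xy²z = a^(p+k) b a^p. Its reverse is a^p b a^(p+k) ≠ a^(p+k) b a^p (the single b is no longer in the middle), so xy²z is not a palindrome and xy²z ∉ L.
This contradicts the pumping lemma, so L is not regular.

Final answer: Choose s = a^p b a^p. Since |xy| ≤ p, y = a^k with k ≥ 1. Then xy²z = a^(p+k) b a^p is not a palindrome, so ∉ L.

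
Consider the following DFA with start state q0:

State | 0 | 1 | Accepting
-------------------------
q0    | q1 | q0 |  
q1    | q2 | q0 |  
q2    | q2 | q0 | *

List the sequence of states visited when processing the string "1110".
q0 → q0 → q0 → q0 → q1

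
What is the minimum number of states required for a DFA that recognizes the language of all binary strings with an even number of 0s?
Language: binary strings with an even number of 0s
Lower bound (Myhill–Nerode): the prefixes ε, 0 are pairwise distinguishable:
  ε vs 0: suffix ε distinguishes them (ε has zero 0s (accepted), 0 has one 0 (rejected))
So any DFA needs at least 2 states.
Upper bound: a DFA with 2 states exists (one state per class above).
Minimum states: 2

Final answer: 2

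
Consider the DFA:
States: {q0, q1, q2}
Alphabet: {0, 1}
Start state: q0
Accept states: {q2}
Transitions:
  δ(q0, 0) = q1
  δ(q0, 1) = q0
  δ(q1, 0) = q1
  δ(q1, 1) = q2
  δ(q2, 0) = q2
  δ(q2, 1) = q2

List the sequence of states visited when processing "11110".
Starting at q0
Read '1': q0 -> q0
Read '1': q0 -> q0
Read '1': q0 -> q0
Read '1': q0 -> q0
Read '0': q0 -> q1

Final answer: q0 -> q0 -> q0 -> q0 -> q0 -> q1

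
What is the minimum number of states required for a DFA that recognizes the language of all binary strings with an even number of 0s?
Language: binary strings with an even number of 0s
Lower bound (Myhill–Nerode): the prefixes ε, 0 are pairwise distinguishable:
  ε vs 0: suffix ε distinguishes them (ε has zero 0s (accepted), 0 has one 0 (rejected))
So any DFA needs at least 2 states.
Upper bound: a DFA with 2 states exists (one state per class above).
Minimum states: 2

Final answer: 2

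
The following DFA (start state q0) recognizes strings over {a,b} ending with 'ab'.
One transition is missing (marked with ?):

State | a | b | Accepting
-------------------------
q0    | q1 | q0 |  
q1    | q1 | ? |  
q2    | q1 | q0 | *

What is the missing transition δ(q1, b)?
q2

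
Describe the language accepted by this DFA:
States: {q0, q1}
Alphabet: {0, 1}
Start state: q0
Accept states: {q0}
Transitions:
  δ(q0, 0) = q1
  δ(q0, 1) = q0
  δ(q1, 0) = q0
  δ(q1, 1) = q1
Analyzing the DFA structure:
Start state: q0
Accept states: {q0}
Interpreting what each state remembers (checking against the transitions):
  q0: an even number of 0s has been read so far
  q1: an odd number of 0s has been read so far
  δ(q0, 0): in q0 (an even number of 0s has been read so far), after reading 0 we have: an odd number of 0s has been read so far → q1
  δ(q0, 1): in q0 (an even number of 0s has been read so far), after reading 1 we have: an even number of 0s has been read so far → q0
  δ(q1, 0): in q1 (an odd number of 0s has been read so far), after reading 0 we have: an even number of 0s has been read so far → q0
  δ(q1, 1): in q1 (an odd number of 0s has been read so far), after reading 1 we have: an odd number of 0s has been read so far → q1
A string is accepted iff it ends in {q0}, i.e. an even number of 0s has been read so far.
Language: All binary strings with an even number of 0s

Final answer: All binary strings with an even number of 0s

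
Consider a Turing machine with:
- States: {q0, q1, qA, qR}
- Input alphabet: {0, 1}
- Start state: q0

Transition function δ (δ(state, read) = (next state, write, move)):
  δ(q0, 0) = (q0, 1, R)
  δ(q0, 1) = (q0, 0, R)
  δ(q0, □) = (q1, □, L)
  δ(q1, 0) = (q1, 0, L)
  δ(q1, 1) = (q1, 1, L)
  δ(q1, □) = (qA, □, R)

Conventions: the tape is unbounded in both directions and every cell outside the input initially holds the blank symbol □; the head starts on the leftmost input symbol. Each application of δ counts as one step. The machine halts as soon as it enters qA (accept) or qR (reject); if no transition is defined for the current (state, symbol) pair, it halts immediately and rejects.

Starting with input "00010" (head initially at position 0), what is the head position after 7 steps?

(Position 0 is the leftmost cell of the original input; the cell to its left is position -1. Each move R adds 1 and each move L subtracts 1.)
Step 0: [q0]00010 (head at position 0)
Step 1: δ(q0, 0) = (q0, 1, R)  ⊢  1[q0]0010 (head at position 1)
Step 2: δ(q0, 0) = (q0, 1, R)  ⊢  11[q0]010 (head at position 2)
Step 3: δ(q0, 0) = (q0, 1, R)  ⊢  111[q0]10 (head at position 3)
Step 4: δ(q0, 1) = (q0, 0, R)  ⊢  1110[q0]0 (head at position 4)
Step 5: δ(q0, 0) = (q0, 1, R)  ⊢  11101[q0]□ (head at position 5)
Step 6: δ(q0, □) = (q1, □, L)  ⊢  1110[q1]1□ (head at position 4)
Step 7: δ(q1, 1) = (q1, 1, L)  ⊢  111[q1]01□ (head at position 3)
Head position after 7 steps: 3

Final answer: Position 3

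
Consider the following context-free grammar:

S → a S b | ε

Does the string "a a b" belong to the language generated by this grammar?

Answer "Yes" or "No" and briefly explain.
Every derivation applies S → a S b some number n of times and then S → ε, producing a^n b^n with equally many a's and b's. The string a a b has two a's but only one b, so it cannot be derived.

Final answer: No - no valid derivation exists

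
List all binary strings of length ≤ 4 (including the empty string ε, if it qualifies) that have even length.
Checking every binary string of length 0 to 4:
  Length 0: accepted: ε | rejected: (none)
  Length 1: accepted: (none) | rejected: 0, 1
  Length 2: accepted: 00, 01, 10, 11 | rejected: (none)
  Length 3: accepted: (none) | rejected: 000, 001, 010, 011, 100, 101, 110, 111
  Length 4: accepted: 0000, 0001, 0010, 0011, 0100, 0101, 0110, 0111, 1000, 1001, 1010, 1011, 1100, 1101, 1110, 1111 | rejected: (none)
Total: 21 string(s).

Final answer: ε, 00, 01, 10, 11, 0000, 0001, 0010, 0011, 0100, 0101, 0110, 0111, 1000, 1001, 1010, 1011, 1100, 1101, 1110, 1111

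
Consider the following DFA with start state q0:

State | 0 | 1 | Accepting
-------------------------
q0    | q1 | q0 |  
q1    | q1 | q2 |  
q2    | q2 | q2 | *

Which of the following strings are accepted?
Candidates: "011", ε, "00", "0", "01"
"011": q0 → q1 → q2 → q2; q2 is accepting → accepted
ε: q0; q0 is not accepting → rejected
"00": q0 → q1 → q1; q1 is not accepting → rejected
"0": q0 → q1; q1 is not accepting → rejected
"01": q0 → q1 → q2; q2 is accepting → accepted

Final answer: "011", "01"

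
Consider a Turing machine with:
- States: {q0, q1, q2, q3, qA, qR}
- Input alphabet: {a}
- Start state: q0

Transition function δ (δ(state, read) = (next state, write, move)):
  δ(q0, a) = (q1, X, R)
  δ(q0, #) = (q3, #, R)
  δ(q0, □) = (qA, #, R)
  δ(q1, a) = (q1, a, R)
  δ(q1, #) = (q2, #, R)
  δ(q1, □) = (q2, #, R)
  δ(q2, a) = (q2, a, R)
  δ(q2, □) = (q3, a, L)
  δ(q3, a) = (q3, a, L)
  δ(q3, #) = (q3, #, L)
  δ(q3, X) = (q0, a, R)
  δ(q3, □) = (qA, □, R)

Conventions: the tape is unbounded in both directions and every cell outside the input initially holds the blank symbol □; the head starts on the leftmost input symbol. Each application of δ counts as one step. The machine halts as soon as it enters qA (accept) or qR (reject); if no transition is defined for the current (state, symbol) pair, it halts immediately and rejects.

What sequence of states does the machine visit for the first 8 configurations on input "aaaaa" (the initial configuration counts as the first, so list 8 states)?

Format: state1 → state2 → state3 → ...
Step 0: [q0]aaaaa (head at position 0)
Step 1: δ(q0, a) = (q1, X, R)  ⊢  X[q1]aaaa (head at position 1)
Step 2: δ(q1, a) = (q1, a, R)  ⊢  Xa[q1]aaa (head at position 2)
Step 3: δ(q1, a) = (q1, a, R)  ⊢  Xaa[q1]aa (head at position 3)
Step 4: δ(q1, a) = (q1, a, R)  ⊢  Xaaa[q1]a (head at position 4)
Step 5: δ(q1, a) = (q1, a, R)  ⊢  Xaaaa[q1]□ (head at position 5)
Step 6: δ(q1, □) = (q2, #, R)  ⊢  Xaaaa#[q2]□ (head at position 6)
Step 7: δ(q2, □) = (q3, a, L)  ⊢  Xaaaa[q3]#a (head at position 5)
Reading off the states of these 8 configurations: q0 → q1 → q1 → q1 → q1 → q1 → q2 → q3

Final answer: q0 → q1 → q1 → q1 → q1 → q1 → q2 → q3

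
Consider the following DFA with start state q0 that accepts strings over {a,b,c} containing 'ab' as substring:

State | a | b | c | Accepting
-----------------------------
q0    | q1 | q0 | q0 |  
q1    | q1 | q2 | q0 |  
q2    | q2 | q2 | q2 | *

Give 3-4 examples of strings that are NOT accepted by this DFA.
Any strings that end in a non-accepting state work; for example:
"aac": q0 → q1 → q1 → q0; q0 is not accepting → rejected
"bcb": q0 → q0 → q0 → q0; q0 is not accepting → rejected
"ccca": q0 → q0 → q0 → q0 → q1; q1 is not accepting → rejected
"cccb": q0 → q0 → q0 → q0 → q0; q0 is not accepting → rejected

Final answer: "aac", "bcb", "ccca", "cccb"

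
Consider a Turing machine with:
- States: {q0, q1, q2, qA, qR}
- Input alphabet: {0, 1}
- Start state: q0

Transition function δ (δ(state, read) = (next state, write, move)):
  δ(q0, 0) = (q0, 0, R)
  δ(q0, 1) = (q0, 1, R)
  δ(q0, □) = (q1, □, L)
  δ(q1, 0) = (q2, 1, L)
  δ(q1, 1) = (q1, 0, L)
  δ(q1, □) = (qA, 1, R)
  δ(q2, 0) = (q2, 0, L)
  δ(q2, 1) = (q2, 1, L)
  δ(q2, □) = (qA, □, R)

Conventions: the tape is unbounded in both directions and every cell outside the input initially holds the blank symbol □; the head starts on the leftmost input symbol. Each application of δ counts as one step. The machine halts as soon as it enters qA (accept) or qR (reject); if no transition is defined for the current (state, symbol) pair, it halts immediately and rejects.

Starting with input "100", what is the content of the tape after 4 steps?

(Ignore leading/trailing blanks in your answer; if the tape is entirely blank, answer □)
Step 0: [q0]100 (head at position 0)
Step 1: δ(q0, 1) = (q0, 1, R)  ⊢  1[q0]00 (head at position 1)
Step 2: δ(q0, 0) = (q0, 0, R)  ⊢  10[q0]0 (head at position 2)
Step 3: δ(q0, 0) = (q0, 0, R)  ⊢  100[q0]□ (head at position 3)
Step 4: δ(q0, □) = (q1, □, L)  ⊢  10[q1]0□ (head at position 2)
Tape after 4 steps (ignoring surrounding blanks): 100

Final answer: Tape: 100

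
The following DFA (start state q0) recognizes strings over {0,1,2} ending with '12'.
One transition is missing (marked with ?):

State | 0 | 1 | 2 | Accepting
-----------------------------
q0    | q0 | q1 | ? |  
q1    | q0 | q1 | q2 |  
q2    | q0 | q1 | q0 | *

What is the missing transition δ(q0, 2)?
q0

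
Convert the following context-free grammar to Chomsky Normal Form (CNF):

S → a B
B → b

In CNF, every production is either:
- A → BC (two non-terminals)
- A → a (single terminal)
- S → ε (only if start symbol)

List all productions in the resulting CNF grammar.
The grammar has no ε-productions or unit productions to eliminate.
S → a B has terminal a in a right-hand side of length ≥ 2: introduce T_a → a and use T_a in place of a.
B → b is already in CNF (single terminal) – keep it.
S → a B becomes S → T_a B.
Resulting CNF grammar (3 productions): T_a → a; B → b; S → T_a B

Final answer: T_a → a; B → b; S → T_a B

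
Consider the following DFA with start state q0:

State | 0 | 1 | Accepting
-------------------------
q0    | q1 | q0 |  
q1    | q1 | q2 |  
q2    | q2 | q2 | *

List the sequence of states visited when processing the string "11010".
q0 → q0 → q0 → q1 → q2 → q2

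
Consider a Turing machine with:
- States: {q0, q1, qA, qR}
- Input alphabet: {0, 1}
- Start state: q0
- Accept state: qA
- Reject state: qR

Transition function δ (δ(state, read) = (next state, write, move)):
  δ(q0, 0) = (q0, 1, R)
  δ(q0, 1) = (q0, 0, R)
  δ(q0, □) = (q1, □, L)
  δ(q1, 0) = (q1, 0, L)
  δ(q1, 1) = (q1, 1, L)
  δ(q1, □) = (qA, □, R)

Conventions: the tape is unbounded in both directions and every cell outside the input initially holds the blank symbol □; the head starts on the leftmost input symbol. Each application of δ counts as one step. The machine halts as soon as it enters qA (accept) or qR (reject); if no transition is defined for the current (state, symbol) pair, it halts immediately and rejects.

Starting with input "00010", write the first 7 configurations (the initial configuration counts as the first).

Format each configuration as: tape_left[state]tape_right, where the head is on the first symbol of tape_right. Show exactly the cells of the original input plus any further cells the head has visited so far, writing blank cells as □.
Step 0: [q0]00010 (head at position 0)
Step 1: δ(q0, 0) = (q0, 1, R)  ⊢  1[q0]0010 (head at position 1)
Step 2: δ(q0, 0) = (q0, 1, R)  ⊢  11[q0]010 (head at position 2)
Step 3: δ(q0, 0) = (q0, 1, R)  ⊢  111[q0]10 (head at position 3)
Step 4: δ(q0, 1) = (q0, 0, R)  ⊢  1110[q0]0 (head at position 4)
Step 5: δ(q0, 0) = (q0, 1, R)  ⊢  11101[q0]□ (head at position 5)
Step 6: δ(q0, □) = (q1, □, L)  ⊢  1110[q1]1□ (head at position 4)

Final answer: [q0]00010 ⊢ 1[q0]0010 ⊢ 11[q0]010 ⊢ 111[q0]10 ⊢ 1110[q0]0 ⊢ 11101[q0]□ ⊢ 1110[q1]1□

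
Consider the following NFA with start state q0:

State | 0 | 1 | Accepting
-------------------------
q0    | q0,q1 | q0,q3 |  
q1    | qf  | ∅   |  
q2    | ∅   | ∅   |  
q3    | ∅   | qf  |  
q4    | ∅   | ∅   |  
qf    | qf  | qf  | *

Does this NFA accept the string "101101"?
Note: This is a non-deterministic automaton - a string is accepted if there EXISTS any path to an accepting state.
Track the set of states the NFA could be in: start {q0}
Read '1': {q0} → {q0, q3}
Read '0': {q0, q3} → {q0, q1}
Read '1': {q0, q1} → {q0, q3}
Read '1': {q0, q3} → {q0, q3, qf}
Read '0': {q0, q3, qf} → {q0, q1, qf}
Read '1': {q0, q1, qf} → {q0, q3, qf}
Final set {q0, q3, qf} contains accepting state(s) {qf} → accepted.

Final answer: Yes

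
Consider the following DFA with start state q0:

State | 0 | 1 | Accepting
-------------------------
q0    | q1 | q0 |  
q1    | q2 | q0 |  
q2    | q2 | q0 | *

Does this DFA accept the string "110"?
Start in q0.
Read '1': q0 → q0
Read '1': q0 → q0
Read '0': q0 → q1
Final state q1 is not accepting, so the string is rejected.

Final answer: No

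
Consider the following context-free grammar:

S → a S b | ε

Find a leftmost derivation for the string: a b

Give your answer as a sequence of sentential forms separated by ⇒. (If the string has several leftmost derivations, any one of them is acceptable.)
Start with S.
Step 1: the leftmost non-terminal is S; apply S → a S b:  a S b
Step 2: the leftmost non-terminal is S; apply S → ε:  a b

Final answer: S ⇒ a S b ⇒ a b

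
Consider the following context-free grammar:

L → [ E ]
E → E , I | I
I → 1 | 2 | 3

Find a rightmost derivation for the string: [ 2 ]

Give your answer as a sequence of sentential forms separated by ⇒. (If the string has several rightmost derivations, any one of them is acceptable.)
Start with L.
Step 1: the rightmost non-terminal is L; apply L → [ E ]:  [ E ]
Step 2: the rightmost non-terminal is E; apply E → I:  [ I ]
Step 3: the rightmost non-terminal is I; apply I → 2:  [ 2 ]

Final answer: L ⇒ [ E ] ⇒ [ I ] ⇒ [ 2 ]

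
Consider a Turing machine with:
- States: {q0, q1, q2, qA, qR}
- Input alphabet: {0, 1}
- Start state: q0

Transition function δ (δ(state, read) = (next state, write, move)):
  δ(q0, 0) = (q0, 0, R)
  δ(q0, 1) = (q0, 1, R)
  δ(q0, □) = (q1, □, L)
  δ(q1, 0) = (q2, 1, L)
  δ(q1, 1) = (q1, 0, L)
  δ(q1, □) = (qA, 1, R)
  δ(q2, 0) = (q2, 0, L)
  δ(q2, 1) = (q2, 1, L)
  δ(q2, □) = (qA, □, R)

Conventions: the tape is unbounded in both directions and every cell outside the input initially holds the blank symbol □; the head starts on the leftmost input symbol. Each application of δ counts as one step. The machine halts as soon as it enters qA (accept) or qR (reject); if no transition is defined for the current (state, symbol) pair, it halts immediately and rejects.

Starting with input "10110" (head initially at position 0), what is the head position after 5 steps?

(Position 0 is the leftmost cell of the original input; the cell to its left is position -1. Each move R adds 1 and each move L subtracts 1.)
Step 0: [q0]10110 (head at position 0)
Step 1: δ(q0, 1) = (q0, 1, R)  ⊢  1[q0]0110 (head at position 1)
Step 2: δ(q0, 0) = (q0, 0, R)  ⊢  10[q0]110 (head at position 2)
Step 3: δ(q0, 1) = (q0, 1, R)  ⊢  101[q0]10 (head at position 3)
Step 4: δ(q0, 1) = (q0, 1, R)  ⊢  1011[q0]0 (head at position 4)
Step 5: δ(q0, 0) = (q0, 0, R)  ⊢  10110[q0]□ (head at position 5)
Head position after 5 steps: 5

Final answer: Position 5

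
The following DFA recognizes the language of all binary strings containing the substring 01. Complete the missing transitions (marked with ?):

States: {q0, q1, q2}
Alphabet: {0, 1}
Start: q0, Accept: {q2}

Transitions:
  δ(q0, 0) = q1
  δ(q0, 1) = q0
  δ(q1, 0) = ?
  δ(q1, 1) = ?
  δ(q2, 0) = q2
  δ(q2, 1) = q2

What each state remembers (consistent with the given transitions and accept states):
  q0: 01 not seen yet and the last symbol was not 0
  q1: 01 not seen yet and the last symbol was 0
  q2: the substring 01 has already been seen
Filling in the missing entries:
  δ(q1, 0): in q1 (01 not seen yet and the last symbol was 0), after reading 0 we have: 01 not seen yet and the last symbol was 0 → q1
  δ(q1, 1): in q1 (01 not seen yet and the last symbol was 0), after reading 1 we have: the substring 01 has already been seen → q2

Final answer: δ(q1, 0) = q1; δ(q1, 1) = q2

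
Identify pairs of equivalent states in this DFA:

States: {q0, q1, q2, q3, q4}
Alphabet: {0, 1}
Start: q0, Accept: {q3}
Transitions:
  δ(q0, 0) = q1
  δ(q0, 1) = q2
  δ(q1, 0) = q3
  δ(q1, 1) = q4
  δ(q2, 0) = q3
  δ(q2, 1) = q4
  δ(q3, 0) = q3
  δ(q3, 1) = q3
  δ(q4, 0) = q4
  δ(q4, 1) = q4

Using the table-filling algorithm:
Round 0 – mark pairs where exactly one state is accepting: (q0,q3), (q1,q3), (q2,q3), (q3,q4)
Round 1 – newly marked: (q0,q1) [on 0: q1 vs q3, already marked]; (q0,q2) [on 0: q1 vs q3, already marked]; (q1,q4) [on 0: q3 vs q4, already marked]; (q2,q4) [on 0: q3 vs q4, already marked]
Round 2 – newly marked: (q0,q4) [on 0: q1 vs q4, already marked]
No further pairs can be marked.
(q1, q2) unmarked: δ(q1,0)=q3, δ(q2,0)=q3; δ(q1,1)=q4, δ(q2,1)=q4 → equivalent
Equivalent pairs: (q1, q2)

Final answer: Equivalent pairs: (q1, q2)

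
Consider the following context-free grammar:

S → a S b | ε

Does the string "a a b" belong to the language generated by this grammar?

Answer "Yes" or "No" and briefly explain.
Every derivation applies S → a S b some number n of times and then S → ε, producing a^n b^n with equally many a's and b's. The string a a b has two a's but only one b, so it cannot be derived.

Final answer: No - no valid derivation exists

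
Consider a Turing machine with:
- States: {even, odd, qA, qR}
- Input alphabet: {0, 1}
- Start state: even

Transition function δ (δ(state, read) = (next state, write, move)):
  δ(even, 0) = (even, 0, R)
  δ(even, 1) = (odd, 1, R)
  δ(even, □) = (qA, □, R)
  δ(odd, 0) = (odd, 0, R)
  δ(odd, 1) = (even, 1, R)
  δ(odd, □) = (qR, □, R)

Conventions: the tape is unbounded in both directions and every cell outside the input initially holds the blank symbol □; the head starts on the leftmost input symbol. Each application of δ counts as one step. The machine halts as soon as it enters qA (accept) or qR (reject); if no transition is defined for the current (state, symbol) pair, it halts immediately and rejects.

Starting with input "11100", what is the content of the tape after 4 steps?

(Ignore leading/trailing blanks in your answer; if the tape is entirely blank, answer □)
Step 0: [even]11100 (head at position 0)
Step 1: δ(even, 1) = (odd, 1, R)  ⊢  1[odd]1100 (head at position 1)
Step 2: δ(odd, 1) = (even, 1, R)  ⊢  11[even]100 (head at position 2)
Step 3: δ(even, 1) = (odd, 1, R)  ⊢  111[odd]00 (head at position 3)
Step 4: δ(odd, 0) = (odd, 0, R)  ⊢  1110[odd]0 (head at position 4)
Tape after 4 steps (ignoring surrounding blanks): 11100

Final answer: Tape: 11100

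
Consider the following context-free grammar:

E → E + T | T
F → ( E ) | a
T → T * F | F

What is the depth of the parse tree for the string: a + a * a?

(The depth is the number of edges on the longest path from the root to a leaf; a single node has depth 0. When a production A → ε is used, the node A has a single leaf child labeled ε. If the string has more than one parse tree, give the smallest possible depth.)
The grammar is unambiguous; the parse tree of a + a * a is:
E → E + T at the root (depth 0).
  Left E (depth 1) → T (2) → F (3) → a (4).
  Right T (depth 1) → T * F; that T (2) → F (3) → a (4); F (2) → a (3).
The longest root-to-leaf paths have 4 edges.
Depth = 4.

Final answer: 4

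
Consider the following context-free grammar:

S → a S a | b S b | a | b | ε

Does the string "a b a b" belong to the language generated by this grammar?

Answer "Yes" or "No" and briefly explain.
Every production places the same symbol at both ends (or yields a single symbol / ε), so every derived string is a palindrome. a b a b reversed is b a b a ≠ a b a b, so it is not a palindrome and cannot be derived (already the first step fails: the string starts with a but ends with b, so neither S → a S a nor S → b S b fits).

Final answer: No - no valid derivation exists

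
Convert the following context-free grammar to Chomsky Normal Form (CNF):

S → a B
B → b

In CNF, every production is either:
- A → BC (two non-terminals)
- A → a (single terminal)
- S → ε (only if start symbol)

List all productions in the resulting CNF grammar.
The grammar has no ε-productions or unit productions to eliminate.
S → a B has terminal a in a right-hand side of length ≥ 2: introduce T_a → a and use T_a in place of a.
B → b is already in CNF (single terminal) – keep it.
S → a B becomes S → T_a B.
Resulting CNF grammar (3 productions): T_a → a; B → b; S → T_a B

Final answer: T_a → a; B → b; S → T_a B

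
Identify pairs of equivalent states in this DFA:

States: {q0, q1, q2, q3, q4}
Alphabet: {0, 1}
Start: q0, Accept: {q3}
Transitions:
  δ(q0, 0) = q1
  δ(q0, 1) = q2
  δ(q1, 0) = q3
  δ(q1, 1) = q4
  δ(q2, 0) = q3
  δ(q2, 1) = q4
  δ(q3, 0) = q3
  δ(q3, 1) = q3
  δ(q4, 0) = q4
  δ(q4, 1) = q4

Using the table-filling algorithm:
Round 0 – mark pairs where exactly one state is accepting: (q0,q3), (q1,q3), (q2,q3), (q3,q4)
Round 1 – newly marked: (q0,q1) [on 0: q1 vs q3, already marked]; (q0,q2) [on 0: q1 vs q3, already marked]; (q1,q4) [on 0: q3 vs q4, already marked]; (q2,q4) [on 0: q3 vs q4, already marked]
Round 2 – newly marked: (q0,q4) [on 0: q1 vs q4, already marked]
No further pairs can be marked.
(q1, q2) unmarked: δ(q1,0)=q3, δ(q2,0)=q3; δ(q1,1)=q4, δ(q2,1)=q4 → equivalent
Equivalent pairs: (q1, q2)

Final answer: Equivalent pairs: (q1, q2)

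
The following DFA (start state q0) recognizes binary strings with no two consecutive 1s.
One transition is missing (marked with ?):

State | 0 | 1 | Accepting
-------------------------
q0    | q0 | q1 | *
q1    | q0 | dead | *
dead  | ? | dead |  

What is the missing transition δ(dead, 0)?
dead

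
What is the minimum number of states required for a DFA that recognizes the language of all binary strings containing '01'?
Language: binary strings containing '01'
Lower bound (Myhill–Nerode): the prefixes ε, 0, 01 are pairwise distinguishable:
  ε vs 01: suffix ε distinguishes them (ε is rejected, 01 is accepted)
  0 vs 01: suffix ε distinguishes them (0 is rejected, 01 is accepted)
  ε vs 0: suffix 1 distinguishes them (ε·1 = 1 is rejected, 0·1 = 01 is accepted)
So any DFA needs at least 3 states.
Upper bound: a DFA with 3 states exists (one state per class above: 'no progress', 'last symbol 0', and 'seen 01' (accepting sink)).
Minimum states: 3

Final answer: 3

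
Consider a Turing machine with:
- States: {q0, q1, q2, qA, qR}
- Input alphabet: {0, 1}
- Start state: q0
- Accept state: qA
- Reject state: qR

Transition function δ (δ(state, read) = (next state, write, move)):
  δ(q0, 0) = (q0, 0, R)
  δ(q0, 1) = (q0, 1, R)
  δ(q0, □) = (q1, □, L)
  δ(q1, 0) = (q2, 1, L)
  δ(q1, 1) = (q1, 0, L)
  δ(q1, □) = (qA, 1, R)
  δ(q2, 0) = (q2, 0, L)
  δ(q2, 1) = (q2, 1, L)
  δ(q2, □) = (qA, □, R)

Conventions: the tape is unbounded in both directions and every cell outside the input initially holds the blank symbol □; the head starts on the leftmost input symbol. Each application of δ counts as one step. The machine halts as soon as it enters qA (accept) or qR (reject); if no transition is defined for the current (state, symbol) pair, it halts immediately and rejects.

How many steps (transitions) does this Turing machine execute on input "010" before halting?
Step 0: [q0]010 (head at position 0)
Step 1: δ(q0, 0) = (q0, 0, R)  ⊢  0[q0]10 (head at position 1)
Step 2: δ(q0, 1) = (q0, 1, R)  ⊢  01[q0]0 (head at position 2)
Step 3: δ(q0, 0) = (q0, 0, R)  ⊢  010[q0]□ (head at position 3)
Step 4: δ(q0, □) = (q1, □, L)  ⊢  01[q1]0□ (head at position 2)
Step 5: δ(q1, 0) = (q2, 1, L)  ⊢  0[q2]11□ (head at position 1)
Step 6: δ(q2, 1) = (q2, 1, L)  ⊢  [q2]011□ (head at position 0)
Step 7: δ(q2, 0) = (q2, 0, L)  ⊢  [q2]□011□ (head at position -1)
Step 8: δ(q2, □) = (qA, □, R)  ⊢  □[qA]011□ (head at position 0)
The machine is in qA, so it halts and accepts.
Number of transitions executed: 8.

Final answer: 8 steps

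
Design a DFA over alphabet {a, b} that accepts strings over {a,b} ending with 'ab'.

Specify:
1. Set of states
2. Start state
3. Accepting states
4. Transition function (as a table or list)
One valid DFA (any DFA recognizing the same language is acceptable):
States: {q0, q1, q2}
Start: q0
Accepting: {q2}
Transitions (accepting states marked with *):
State | a | b | Accepting
-------------------------
q0    | q1 | q0 |  
q1    | q1 | q2 |  
q2    | q1 | q0 | *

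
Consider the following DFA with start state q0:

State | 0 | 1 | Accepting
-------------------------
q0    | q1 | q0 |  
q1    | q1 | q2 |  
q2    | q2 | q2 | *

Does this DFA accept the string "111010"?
Start in q0.
Read '1': q0 → q0
Read '1': q0 → q0
Read '1': q0 → q0
Read '0': q0 → q1
Read '1': q1 → q2
Read '0': q2 → q2
Final state q2 is accepting, so the string is accepted.

Final answer: Yes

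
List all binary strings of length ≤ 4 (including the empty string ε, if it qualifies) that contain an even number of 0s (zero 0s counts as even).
Checking every binary string of length 0 to 4:
  Length 0: accepted: ε | rejected: (none)
  Length 1: accepted: 1 | rejected: 0
  Length 2: accepted: 00, 11 | rejected: 01, 10
  Length 3: accepted: 001, 010, 100, 111 | rejected: 000, 011, 101, 110
  Length 4: accepted: 0000, 0011, 0101, 0110, 1001, 1010, 1100, 1111 | rejected: 0001, 0010, 0100, 0111, 1000, 1011, 1101, 1110
Total: 16 string(s).

Final answer: ε, 1, 00, 11, 001, 010, 100, 111, 0000, 0011, 0101, 0110, 1001, 1010, 1100, 1111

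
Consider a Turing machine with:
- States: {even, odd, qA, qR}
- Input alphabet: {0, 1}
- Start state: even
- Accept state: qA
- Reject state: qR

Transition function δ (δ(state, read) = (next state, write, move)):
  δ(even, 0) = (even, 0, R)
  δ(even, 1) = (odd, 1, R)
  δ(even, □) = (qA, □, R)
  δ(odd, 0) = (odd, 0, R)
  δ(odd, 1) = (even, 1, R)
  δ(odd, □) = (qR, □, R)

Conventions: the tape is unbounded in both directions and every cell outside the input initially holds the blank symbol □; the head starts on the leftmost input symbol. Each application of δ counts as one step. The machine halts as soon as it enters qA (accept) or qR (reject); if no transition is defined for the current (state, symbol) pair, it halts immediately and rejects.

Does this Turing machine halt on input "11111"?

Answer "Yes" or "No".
Step 0: [even]11111 (head at position 0)
Step 1: δ(even, 1) = (odd, 1, R)  ⊢  1[odd]1111 (head at position 1)
Step 2: δ(odd, 1) = (even, 1, R)  ⊢  11[even]111 (head at position 2)
Step 3: δ(even, 1) = (odd, 1, R)  ⊢  111[odd]11 (head at position 3)
Step 4: δ(odd, 1) = (even, 1, R)  ⊢  1111[even]1 (head at position 4)
Step 5: δ(even, 1) = (odd, 1, R)  ⊢  11111[odd]□ (head at position 5)
Step 6: δ(odd, □) = (qR, □, R)  ⊢  11111□[qR]□ (head at position 6)
The machine is in qR, so it halts and rejects.
It halts after 6 steps.

Final answer: Yes - halts after 6 steps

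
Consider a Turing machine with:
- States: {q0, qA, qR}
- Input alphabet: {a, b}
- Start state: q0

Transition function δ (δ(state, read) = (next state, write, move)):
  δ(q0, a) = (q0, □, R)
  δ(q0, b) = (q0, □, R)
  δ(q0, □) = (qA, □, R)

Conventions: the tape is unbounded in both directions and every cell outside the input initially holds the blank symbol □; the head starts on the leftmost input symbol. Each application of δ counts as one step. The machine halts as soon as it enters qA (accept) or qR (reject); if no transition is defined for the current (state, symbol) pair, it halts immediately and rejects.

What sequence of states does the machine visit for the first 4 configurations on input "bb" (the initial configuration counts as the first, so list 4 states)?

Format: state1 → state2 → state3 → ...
Step 0: [q0]bb (head at position 0)
Step 1: δ(q0, b) = (q0, □, R)  ⊢  □[q0]b (head at position 1)
Step 2: δ(q0, b) = (q0, □, R)  ⊢  □□[q0]□ (head at position 2)
Step 3: δ(q0, □) = (qA, □, R)  ⊢  □□□[qA]□ (head at position 3)
Reading off the states of these 4 configurations: q0 → q0 → q0 → qA

Final answer: q0 → q0 → q0 → qA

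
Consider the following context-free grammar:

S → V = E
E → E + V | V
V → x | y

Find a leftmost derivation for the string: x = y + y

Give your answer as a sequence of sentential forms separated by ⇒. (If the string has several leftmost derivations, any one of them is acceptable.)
Start with S.
Step 1: the leftmost non-terminal is S; apply S → V = E:  V = E
Step 2: the leftmost non-terminal is V; apply V → x:  x = E
Step 3: the leftmost non-terminal is E; apply E → E + V:  x = E + V
Step 4: the leftmost non-terminal is E; apply E → V:  x = V + V
Step 5: the leftmost non-terminal is V; apply V → y:  x = y + V
Step 6: the leftmost non-terminal is V; apply V → y:  x = y + y

Final answer: S ⇒ V = E ⇒ x = E ⇒ x = E + V ⇒ x = V + V ⇒ x = y + V ⇒ x = y + y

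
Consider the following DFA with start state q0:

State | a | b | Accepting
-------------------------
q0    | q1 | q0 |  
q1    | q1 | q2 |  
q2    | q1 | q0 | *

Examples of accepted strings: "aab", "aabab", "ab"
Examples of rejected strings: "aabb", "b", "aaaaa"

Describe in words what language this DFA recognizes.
strings over {a,b} ending with 'ab'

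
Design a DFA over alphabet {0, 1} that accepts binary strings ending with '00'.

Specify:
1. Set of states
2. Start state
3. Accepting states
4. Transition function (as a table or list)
One valid DFA (any DFA recognizing the same language is acceptable):
States: {q0, q1, q2}
Start: q0
Accepting: {q2}
Transitions (accepting states marked with *):
State | 0 | 1 | Accepting
-------------------------
q0    | q1 | q0 |  
q1    | q2 | q0 |  
q2    | q2 | q0 | *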